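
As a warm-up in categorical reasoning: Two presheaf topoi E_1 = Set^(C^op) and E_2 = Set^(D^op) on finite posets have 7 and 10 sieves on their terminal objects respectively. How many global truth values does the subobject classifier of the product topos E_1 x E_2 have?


In a product of presheaf topoi E_1 x E_2, the subobject classifier
is Omega = Omega_1 x Omega_2 (componentwise), so
|Omega(top)| = |Omega_1(top_1)| * |Omega_2(top_2)|.
= 7 * 10 = 70.

70


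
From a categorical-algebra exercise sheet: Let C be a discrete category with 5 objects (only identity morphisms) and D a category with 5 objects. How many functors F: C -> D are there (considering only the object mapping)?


A functor from a discrete category C to D is determined by
where each object maps. Each of the 5 objects of C can map
to any of the 5 objects of D independently.
Number of functors = 5^5 = 3125

3125


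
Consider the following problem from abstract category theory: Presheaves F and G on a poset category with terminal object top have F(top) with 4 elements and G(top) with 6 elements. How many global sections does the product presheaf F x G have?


Global sections of a presheaf on a poset with terminal top satisfy
Gamma(H) ~ H(top). Presheaves admit pointwise products, so
(F x G)(top) = F(top) x G(top) (Cartesian product).
|Gamma(F x G)| = |F(top)| * |G(top)| = 4 * 6 = 24.

24


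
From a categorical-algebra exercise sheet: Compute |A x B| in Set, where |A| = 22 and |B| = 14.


In Set, the product A x B is the Cartesian product.
By the universal property, |A x B| = |A| * |B|.
|A x B| = 22 * 14 = 308

308


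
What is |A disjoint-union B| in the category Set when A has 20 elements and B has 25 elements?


In Set, the coproduct A + B is the disjoint union.
|A + B| = |A| + |B| = 20 + 25 = 45

45


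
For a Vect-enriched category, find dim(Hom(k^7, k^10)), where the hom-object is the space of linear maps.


In Vect-enriched categories, Hom(k^n, k^m) is the space of m x n matrices.
dim(Hom(k^7, k^10)) = 10 * 7 = 70

70


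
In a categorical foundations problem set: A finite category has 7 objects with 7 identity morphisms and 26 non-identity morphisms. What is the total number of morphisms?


Each object has an identity morphism, giving 7 identities.
Adding the 26 non-identity morphisms:
Total = 7 + 26 = 33

33


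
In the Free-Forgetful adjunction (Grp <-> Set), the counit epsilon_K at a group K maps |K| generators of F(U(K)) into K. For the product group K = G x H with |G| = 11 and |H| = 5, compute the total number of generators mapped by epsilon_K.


The counit epsilon_K: F(U(K)) -> K of the Free-Forgetful adjunction
maps |K| generators of F(U(K)) into K. For K = G x H (the product group),
|G x H| = |G| * |H|.
Total generators mapped = 11 * 5 = 55.

55


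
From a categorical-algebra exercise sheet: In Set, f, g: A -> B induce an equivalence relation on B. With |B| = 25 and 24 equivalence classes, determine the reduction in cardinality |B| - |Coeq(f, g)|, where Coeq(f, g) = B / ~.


The coequalizer Coeq(f, g) = B / ~ has one element per equivalence class.
|B| = 25, |Coeq(f, g)| = 24.
|B| - |Coeq(f, g)| = 25 - 24 = 1.

1


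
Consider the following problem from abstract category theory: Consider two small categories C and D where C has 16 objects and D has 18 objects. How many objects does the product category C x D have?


The product category C x D has objects that are pairs (c, d).
Number of pairs = |Ob(C)| * |Ob(D)| = 16 * 18 = 288

288


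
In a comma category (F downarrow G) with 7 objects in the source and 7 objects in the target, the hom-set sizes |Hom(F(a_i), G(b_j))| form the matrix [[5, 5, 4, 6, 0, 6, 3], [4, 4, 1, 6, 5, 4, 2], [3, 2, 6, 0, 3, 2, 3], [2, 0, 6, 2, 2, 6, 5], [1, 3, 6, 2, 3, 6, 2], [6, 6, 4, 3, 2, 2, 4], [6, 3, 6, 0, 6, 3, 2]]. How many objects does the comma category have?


Objects of (F downarrow G) are triples (a, b, h: F(a)->G(b)).
The count equals the sum of all entries in the hom-matrix.
sum(row 0) = 29
sum(row 1) = 26
sum(row 2) = 19
sum(row 3) = 23
sum(row 4) = 23
sum(row 5) = 27
sum(row 6) = 26
Grand total = 173

173


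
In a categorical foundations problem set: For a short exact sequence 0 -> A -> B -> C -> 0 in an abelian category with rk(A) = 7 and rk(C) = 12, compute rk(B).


For a short exact sequence 0 -> A -> B -> C -> 0,
rank is additive: rank(B) = rank(A) + rank(C).
rank(B) = 7 + 12 = 19

19


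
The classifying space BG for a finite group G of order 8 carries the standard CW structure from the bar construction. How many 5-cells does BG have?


In the bar-construction CW model of BG, the n-cells are indexed by
n-tuples [g_1|...|g_n] of non-identity elements of G (degenerate
simplices with some g_i = e do not contribute cells), so there are
(|G| - 1)^n n-cells.
For dim = 5 with |G| = 8:
cells = (8 - 1)^5 = 7^5 = 16807

16807


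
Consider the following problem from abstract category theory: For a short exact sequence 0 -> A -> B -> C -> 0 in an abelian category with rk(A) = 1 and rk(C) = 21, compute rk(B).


For a short exact sequence 0 -> A -> B -> C -> 0,
rank is additive: rank(B) = rank(A) + rank(C).
rank(B) = 1 + 21 = 22

22


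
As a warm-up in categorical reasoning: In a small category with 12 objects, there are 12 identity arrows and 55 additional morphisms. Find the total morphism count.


Each object has an identity morphism, giving 12 identities.
Adding the 55 non-identity morphisms:
Total = 12 + 55 = 67

67


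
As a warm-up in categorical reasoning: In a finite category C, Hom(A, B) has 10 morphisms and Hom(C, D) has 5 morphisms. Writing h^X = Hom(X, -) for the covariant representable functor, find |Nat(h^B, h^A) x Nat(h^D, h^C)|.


By the Yoneda lemma, Nat(h^B, h^A) is isomorphic to Hom(A, B),
so |Nat(h^B, h^A)| = |Hom(A, B)| and |Nat(h^D, h^C)| = |Hom(C, D)|.
|Hom(A, B)| = 10, |Hom(C, D)| = 5.
|Nat(h^B, h^A) x Nat(h^D, h^C)| = 10 * 5 = 50

50


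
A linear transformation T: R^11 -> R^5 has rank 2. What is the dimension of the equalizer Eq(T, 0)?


The equalizer of f and the zero map is ker(f).
By the rank-nullity theorem: dim(ker(f)) = dim(domain) - rank(f).
dim(ker(f)) = 11 - 2 = 9

9


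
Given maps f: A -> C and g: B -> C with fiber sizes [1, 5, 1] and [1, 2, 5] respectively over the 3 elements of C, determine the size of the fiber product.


The pullback A x_C B consists of pairs (a, b) with f(a) = g(b).
For each element c in C, the fiber product has |f^-1(c)| * |g^-1(c)| elements.
Summing over C: 1 * 1 + 5 * 2 + 1 * 5
= 1 + 10 + 5 = 16

16


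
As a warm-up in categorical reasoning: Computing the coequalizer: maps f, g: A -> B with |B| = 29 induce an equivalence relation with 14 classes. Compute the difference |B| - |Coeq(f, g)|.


The coequalizer Coeq(f, g) = B / ~ has one element per equivalence class.
|B| = 29, |Coeq(f, g)| = 14.
|B| - |Coeq(f, g)| = 29 - 14 = 15.

15


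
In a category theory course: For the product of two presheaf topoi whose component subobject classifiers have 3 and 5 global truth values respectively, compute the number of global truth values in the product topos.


In a product of presheaf topoi E_1 x E_2, the subobject classifier
is Omega = Omega_1 x Omega_2 (componentwise), so
|Omega(top)| = |Omega_1(top_1)| * |Omega_2(top_2)|.
= 3 * 5 = 15.

15


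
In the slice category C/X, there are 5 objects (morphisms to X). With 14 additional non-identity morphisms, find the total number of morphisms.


In the slice category C/X, objects are morphisms to X.
Identity morphisms: 5 (one per object of C/X).
Non-identity morphisms: 14.
Total = 5 + 14 = 19

19


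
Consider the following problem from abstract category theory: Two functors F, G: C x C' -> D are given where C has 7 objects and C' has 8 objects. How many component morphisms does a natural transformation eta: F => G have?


A natural transformation eta: F => G assigns one component morphism per
object of the domain category.
The domain is the product category C x C', so
|Ob(C x C')| = |Ob(C)| * |Ob(C')| = 7 * 8 = 56.
Therefore eta has 56 component morphisms.

56


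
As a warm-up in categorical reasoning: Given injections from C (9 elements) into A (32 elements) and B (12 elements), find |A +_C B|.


The pushout A +_C B identifies the images of C in A and B.
|A +_C B| = |A| + |B| - |C| (for injections).
= 32 + 12 - 9 = 35

35


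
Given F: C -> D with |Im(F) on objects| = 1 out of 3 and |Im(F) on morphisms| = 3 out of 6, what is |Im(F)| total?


The image of F consists of distinct objects and distinct morphisms.
|Im(F)| on objects = 1
|Im(F)| on morphisms = 3
Total image cardinality = 1 + 3 = 4

4


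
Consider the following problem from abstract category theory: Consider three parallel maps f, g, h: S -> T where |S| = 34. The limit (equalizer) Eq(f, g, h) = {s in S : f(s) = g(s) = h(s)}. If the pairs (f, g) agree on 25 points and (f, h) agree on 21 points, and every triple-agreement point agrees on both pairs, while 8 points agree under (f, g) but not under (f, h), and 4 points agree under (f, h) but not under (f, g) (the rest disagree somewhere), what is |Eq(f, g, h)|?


Eq(f, g, h) is the triple-agreement set: points in S where all three
maps take the same value. Using inclusion-exclusion on the pairwise data:
Pair (f, g) agrees on 25 points; pair (f, h) on 21 points.
Points agreeing under (f, g) but not (f, h) = 8; under (f, h) but not (f, g) = 4.
Triple-agreement = agreement-in-(f, g) minus points that agree under (f, g) but not (f, h):
|Eq(f, g, h)| = 25 - 8 = 17
(cross-check via (f, h): 21 - 4 = 17.)

17


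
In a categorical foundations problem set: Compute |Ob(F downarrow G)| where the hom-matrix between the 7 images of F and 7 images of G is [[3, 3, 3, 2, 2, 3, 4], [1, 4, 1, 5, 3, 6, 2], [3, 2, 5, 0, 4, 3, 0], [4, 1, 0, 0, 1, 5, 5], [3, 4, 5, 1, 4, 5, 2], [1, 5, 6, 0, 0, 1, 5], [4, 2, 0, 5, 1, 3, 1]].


Objects of (F downarrow G) are triples (a, b, h: F(a)->G(b)).
The count equals the sum of all entries in the hom-matrix.
sum(row 0) = 20
sum(row 1) = 22
sum(row 2) = 17
sum(row 3) = 16
sum(row 4) = 24
sum(row 5) = 18
sum(row 6) = 16
Grand total = 133

133


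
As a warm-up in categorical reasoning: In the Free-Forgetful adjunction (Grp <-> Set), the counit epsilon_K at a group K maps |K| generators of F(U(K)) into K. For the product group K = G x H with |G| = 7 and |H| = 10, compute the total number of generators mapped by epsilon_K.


The counit epsilon_K: F(U(K)) -> K of the Free-Forgetful adjunction
maps |K| generators of F(U(K)) into K. For K = G x H (the product group),
|G x H| = |G| * |H|.
Total generators mapped = 7 * 10 = 70.

70


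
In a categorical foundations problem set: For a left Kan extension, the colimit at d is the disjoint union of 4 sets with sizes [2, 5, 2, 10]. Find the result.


Pointwise, the left Kan extension (Lan_F H)(d) is the colimit, indexed
by the comma category (F downarrow d), of H composed with the
projection (F downarrow d) -> C. Here that colimit is given
as a coproduct (disjoint union) of sets, so its cardinality is the
sum of the sizes of the summands.
Coproduct of sets with sizes: 2 + 5 + 2 + 10
= 19

19


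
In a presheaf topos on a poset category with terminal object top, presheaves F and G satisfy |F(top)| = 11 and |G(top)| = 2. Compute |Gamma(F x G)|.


Global sections of a presheaf on a poset with terminal top satisfy
Gamma(H) ~ H(top). Presheaves admit pointwise products, so
(F x G)(top) = F(top) x G(top) (Cartesian product).
|Gamma(F x G)| = |F(top)| * |G(top)| = 11 * 2 = 22.

22


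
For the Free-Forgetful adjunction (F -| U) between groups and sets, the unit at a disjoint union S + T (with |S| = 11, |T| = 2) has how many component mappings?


The unit eta_X: X -> U(F(X)) of the Free-Forgetful adjunction
maps each element of X to a generator of F(X). For X = S + T (disjoint
union in Set), |S + T| = |S| + |T|.
Total mappings = 11 + 2 = 13.

13


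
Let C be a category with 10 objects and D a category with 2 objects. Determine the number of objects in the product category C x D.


The product category C x D has objects that are pairs (c, d).
Number of pairs = |Ob(C)| * |Ob(D)| = 10 * 2 = 20

20


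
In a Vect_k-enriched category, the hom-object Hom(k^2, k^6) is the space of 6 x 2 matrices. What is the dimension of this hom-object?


In Vect-enriched categories, Hom(k^n, k^m) is the space of m x n matrices.
dim(Hom(k^2, k^6)) = 6 * 2 = 12

12


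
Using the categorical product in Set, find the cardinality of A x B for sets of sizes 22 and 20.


In Set, the product A x B is the Cartesian product.
By the universal property, |A x B| = |A| * |B|.
|A x B| = 22 * 20 = 440

440


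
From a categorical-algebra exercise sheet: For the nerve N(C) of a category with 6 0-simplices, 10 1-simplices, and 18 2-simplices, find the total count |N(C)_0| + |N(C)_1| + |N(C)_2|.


The 2-skeleton of the nerve N(C) consists of simplices in dimensions 0, 1, 2:
  |N(C)_0| = 6 (objects)
  |N(C)_1| = 10 (morphisms)
  |N(C)_2| = 18 (composable pairs)
Total = 6 + 10 + 18 = 34

34


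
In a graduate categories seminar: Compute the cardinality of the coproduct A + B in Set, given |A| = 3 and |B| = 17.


In Set, the coproduct A + B is the disjoint union.
|A + B| = |A| + |B| = 3 + 17 = 20

20


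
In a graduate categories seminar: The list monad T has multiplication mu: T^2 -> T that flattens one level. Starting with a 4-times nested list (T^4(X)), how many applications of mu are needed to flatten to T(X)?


Each application of mu: T^2 -> T removes one layer of nesting.
Starting at depth 4 (i.e., T^4(X)), we need to reach T(X).
Number of mu applications = 4 - 1 = 3

3


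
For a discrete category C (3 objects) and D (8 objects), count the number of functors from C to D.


A functor from a discrete category C to D is determined by
where each object maps. Each of the 3 objects of C can map
to any of the 8 objects of D independently.
Number of functors = 8^3 = 512

512


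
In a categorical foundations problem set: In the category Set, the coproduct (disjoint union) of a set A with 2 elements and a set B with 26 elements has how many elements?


In Set, the coproduct A + B is the disjoint union.
|A + B| = |A| + |B| = 2 + 26 = 28

28


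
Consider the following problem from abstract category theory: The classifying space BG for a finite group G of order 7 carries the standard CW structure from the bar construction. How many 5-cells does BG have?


In the bar-construction CW model of BG, the n-cells are indexed by
n-tuples [g_1|...|g_n] of non-identity elements of G (degenerate
simplices with some g_i = e do not contribute cells), so there are
(|G| - 1)^n n-cells.
For dim = 5 with |G| = 7:
cells = (7 - 1)^5 = 6^5 = 7776

7776


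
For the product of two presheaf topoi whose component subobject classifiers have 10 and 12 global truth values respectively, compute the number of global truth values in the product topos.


In a product of presheaf topoi E_1 x E_2, the subobject classifier
is Omega = Omega_1 x Omega_2 (componentwise), so
|Omega(top)| = |Omega_1(top_1)| * |Omega_2(top_2)|.
= 10 * 12 = 120.

120


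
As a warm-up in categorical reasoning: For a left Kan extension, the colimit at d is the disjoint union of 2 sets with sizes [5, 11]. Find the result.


Pointwise, the left Kan extension (Lan_F H)(d) is the colimit, indexed
by the comma category (F downarrow d), of H composed with the
projection (F downarrow d) -> C. Here that colimit is given
as a coproduct (disjoint union) of sets, so its cardinality is the
sum of the sizes of the summands.
Coproduct of sets with sizes: 5 + 11
= 16

16


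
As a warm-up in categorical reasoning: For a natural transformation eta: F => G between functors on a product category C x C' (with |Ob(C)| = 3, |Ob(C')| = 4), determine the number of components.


A natural transformation eta: F => G assigns one component morphism per
object of the domain category.
The domain is the product category C x C', so
|Ob(C x C')| = |Ob(C)| * |Ob(C')| = 3 * 4 = 12.
Therefore eta has 12 component morphisms.

12


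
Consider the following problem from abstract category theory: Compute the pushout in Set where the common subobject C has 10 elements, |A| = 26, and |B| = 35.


The pushout A +_C B identifies the images of C in A and B.
|A +_C B| = |A| + |B| - |C| (for injections).
= 26 + 35 - 10 = 51

51


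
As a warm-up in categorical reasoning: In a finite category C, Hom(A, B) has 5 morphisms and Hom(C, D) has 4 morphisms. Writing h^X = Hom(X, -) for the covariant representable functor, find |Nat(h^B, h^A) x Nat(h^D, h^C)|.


By the Yoneda lemma, Nat(h^B, h^A) is isomorphic to Hom(A, B),
so |Nat(h^B, h^A)| = |Hom(A, B)| and |Nat(h^D, h^C)| = |Hom(C, D)|.
|Hom(A, B)| = 5, |Hom(C, D)| = 4.
|Nat(h^B, h^A) x Nat(h^D, h^C)| = 5 * 4 = 20

20


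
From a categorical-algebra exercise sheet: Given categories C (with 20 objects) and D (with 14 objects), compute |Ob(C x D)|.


The product category C x D has objects that are pairs (c, d).
Number of pairs = |Ob(C)| * |Ob(D)| = 20 * 14 = 280

280


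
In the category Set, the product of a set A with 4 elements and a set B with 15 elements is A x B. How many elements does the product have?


In Set, the product A x B is the Cartesian product.
By the universal property, |A x B| = |A| * |B|.
|A x B| = 4 * 15 = 60

60


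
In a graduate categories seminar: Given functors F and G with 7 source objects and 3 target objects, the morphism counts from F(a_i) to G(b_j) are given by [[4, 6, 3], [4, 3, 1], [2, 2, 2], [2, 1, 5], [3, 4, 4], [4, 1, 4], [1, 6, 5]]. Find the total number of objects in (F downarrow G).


Objects of (F downarrow G) are triples (a, b, h: F(a)->G(b)).
The count equals the sum of all entries in the hom-matrix.
sum(row 0) = 13
sum(row 1) = 8
sum(row 2) = 6
sum(row 3) = 8
sum(row 4) = 11
sum(row 5) = 9
sum(row 6) = 12
Grand total = 67

67


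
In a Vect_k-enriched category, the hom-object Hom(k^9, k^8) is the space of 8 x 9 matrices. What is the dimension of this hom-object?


In Vect-enriched categories, Hom(k^n, k^m) is the space of m x n matrices.
dim(Hom(k^9, k^8)) = 8 * 9 = 72

72


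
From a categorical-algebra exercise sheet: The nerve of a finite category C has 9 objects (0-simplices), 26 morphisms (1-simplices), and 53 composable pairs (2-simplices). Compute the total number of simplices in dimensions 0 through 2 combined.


The 2-skeleton of the nerve N(C) consists of simplices in dimensions 0, 1, 2:
  |N(C)_0| = 9 (objects)
  |N(C)_1| = 26 (morphisms)
  |N(C)_2| = 53 (composable pairs)
Total = 9 + 26 + 53 = 88

88


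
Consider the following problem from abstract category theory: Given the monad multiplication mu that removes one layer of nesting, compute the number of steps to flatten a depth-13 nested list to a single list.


Each application of mu: T^2 -> T removes one layer of nesting.
Starting at depth 13 (i.e., T^13(X)), we need to reach T(X).
Number of mu applications = 13 - 1 = 12

12


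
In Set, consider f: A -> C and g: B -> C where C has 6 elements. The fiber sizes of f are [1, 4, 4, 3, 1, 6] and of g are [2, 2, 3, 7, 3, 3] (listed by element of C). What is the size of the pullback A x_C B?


The pullback A x_C B consists of pairs (a, b) with f(a) = g(b).
For each element c in C, the fiber product has |f^-1(c)| * |g^-1(c)| elements.
Summing over C: 1 * 2 + 4 * 2 + 4 * 3 + 3 * 7 + 1 * 3 + 6 * 3
= 2 + 8 + 12 + 21 + 3 + 18 = 64

64


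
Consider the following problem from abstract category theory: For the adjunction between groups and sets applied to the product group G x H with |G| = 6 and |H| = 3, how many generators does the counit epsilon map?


The counit epsilon_K: F(U(K)) -> K of the Free-Forgetful adjunction
maps |K| generators of F(U(K)) into K. For K = G x H (the product group),
|G x H| = |G| * |H|.
Total generators mapped = 6 * 3 = 18.

18


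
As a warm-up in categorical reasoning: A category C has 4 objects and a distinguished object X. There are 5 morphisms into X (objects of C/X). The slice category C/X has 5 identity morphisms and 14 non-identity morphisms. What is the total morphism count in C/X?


In the slice category C/X, objects are morphisms to X.
Identity morphisms: 5 (one per object of C/X).
Non-identity morphisms: 14.
Total = 5 + 14 = 19

19


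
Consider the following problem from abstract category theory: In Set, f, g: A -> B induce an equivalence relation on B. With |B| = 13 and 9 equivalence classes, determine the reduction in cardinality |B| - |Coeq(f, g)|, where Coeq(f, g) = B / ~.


The coequalizer Coeq(f, g) = B / ~ has one element per equivalence class.
|B| = 13, |Coeq(f, g)| = 9.
|B| - |Coeq(f, g)| = 13 - 9 = 4.

4


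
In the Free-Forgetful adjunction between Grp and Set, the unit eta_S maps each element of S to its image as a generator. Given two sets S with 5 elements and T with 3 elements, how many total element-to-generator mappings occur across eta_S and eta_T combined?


The unit eta_X: X -> U(F(X)) of the Free-Forgetful adjunction
maps each element of X to a generator of F(X). For X = S + T (disjoint
union in Set), |S + T| = |S| + |T|.
Total mappings = 5 + 3 = 8.

8


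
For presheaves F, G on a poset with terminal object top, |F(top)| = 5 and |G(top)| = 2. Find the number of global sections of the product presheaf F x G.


Global sections of a presheaf on a poset with terminal top satisfy
Gamma(H) ~ H(top). Presheaves admit pointwise products, so
(F x G)(top) = F(top) x G(top) (Cartesian product).
|Gamma(F x G)| = |F(top)| * |G(top)| = 5 * 2 = 10.

10


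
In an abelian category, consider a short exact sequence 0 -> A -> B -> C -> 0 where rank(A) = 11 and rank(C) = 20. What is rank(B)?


For a short exact sequence 0 -> A -> B -> C -> 0,
rank is additive: rank(B) = rank(A) + rank(C).
rank(B) = 11 + 20 = 31

31


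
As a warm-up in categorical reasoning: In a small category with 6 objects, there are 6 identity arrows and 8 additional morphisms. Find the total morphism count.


Each object has an identity morphism, giving 6 identities.
Adding the 8 non-identity morphisms:
Total = 6 + 8 = 14

14


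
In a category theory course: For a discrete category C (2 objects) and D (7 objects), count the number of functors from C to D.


A functor from a discrete category C to D is determined by
where each object maps. Each of the 2 objects of C can map
to any of the 7 objects of D independently.
Number of functors = 7^2 = 49

49


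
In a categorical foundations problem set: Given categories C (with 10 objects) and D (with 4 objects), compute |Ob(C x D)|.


The product category C x D has objects that are pairs (c, d).
Number of pairs = |Ob(C)| * |Ob(D)| = 10 * 4 = 40

40


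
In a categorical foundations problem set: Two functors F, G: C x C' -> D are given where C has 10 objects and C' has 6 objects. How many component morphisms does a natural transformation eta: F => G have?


A natural transformation eta: F => G assigns one component morphism per
object of the domain category.
The domain is the product category C x C', so
|Ob(C x C')| = |Ob(C)| * |Ob(C')| = 10 * 6 = 60.
Therefore eta has 60 component morphisms.

60


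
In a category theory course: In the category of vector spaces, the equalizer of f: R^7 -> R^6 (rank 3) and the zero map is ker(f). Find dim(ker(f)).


The equalizer of f and the zero map is ker(f).
By the rank-nullity theorem: dim(ker(f)) = dim(domain) - rank(f).
dim(ker(f)) = 7 - 3 = 4

4


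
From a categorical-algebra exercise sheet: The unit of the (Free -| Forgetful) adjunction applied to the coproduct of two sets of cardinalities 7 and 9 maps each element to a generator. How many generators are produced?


The unit eta_X: X -> U(F(X)) of the Free-Forgetful adjunction
maps each element of X to a generator of F(X). For X = S + T (disjoint
union in Set), |S + T| = |S| + |T|.
Total mappings = 7 + 9 = 16.

16


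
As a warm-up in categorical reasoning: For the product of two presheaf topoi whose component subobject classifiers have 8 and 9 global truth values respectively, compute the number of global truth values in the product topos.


In a product of presheaf topoi E_1 x E_2, the subobject classifier
is Omega = Omega_1 x Omega_2 (componentwise), so
|Omega(top)| = |Omega_1(top_1)| * |Omega_2(top_2)|.
= 8 * 9 = 72.

72


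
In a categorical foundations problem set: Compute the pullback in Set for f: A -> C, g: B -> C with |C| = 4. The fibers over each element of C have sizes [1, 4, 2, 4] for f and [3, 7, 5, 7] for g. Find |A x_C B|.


The pullback A x_C B consists of pairs (a, b) with f(a) = g(b).
For each element c in C, the fiber product has |f^-1(c)| * |g^-1(c)| elements.
Summing over C: 1 * 3 + 4 * 7 + 2 * 5 + 4 * 7
= 3 + 28 + 10 + 28 = 69

69


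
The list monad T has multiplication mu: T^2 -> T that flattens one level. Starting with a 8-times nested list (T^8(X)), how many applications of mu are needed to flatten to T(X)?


Each application of mu: T^2 -> T removes one layer of nesting.
Starting at depth 8 (i.e., T^8(X)), we need to reach T(X).
Number of mu applications = 8 - 1 = 7

7


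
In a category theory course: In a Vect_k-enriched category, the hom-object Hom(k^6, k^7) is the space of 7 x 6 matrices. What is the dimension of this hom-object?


In Vect-enriched categories, Hom(k^n, k^m) is the space of m x n matrices.
dim(Hom(k^6, k^7)) = 7 * 6 = 42

42


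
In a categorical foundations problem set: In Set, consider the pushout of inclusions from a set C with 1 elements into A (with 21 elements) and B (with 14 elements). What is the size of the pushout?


The pushout A +_C B identifies the images of C in A and B.
|A +_C B| = |A| + |B| - |C| (for injections).
= 21 + 14 - 1 = 34

34


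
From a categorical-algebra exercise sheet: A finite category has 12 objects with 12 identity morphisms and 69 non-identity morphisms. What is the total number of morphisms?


Each object has an identity morphism, giving 12 identities.
Adding the 69 non-identity morphisms:
Total = 12 + 69 = 81

81


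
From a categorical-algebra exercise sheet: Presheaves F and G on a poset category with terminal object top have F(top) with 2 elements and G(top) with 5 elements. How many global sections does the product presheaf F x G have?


Global sections of a presheaf on a poset with terminal top satisfy
Gamma(H) ~ H(top). Presheaves admit pointwise products, so
(F x G)(top) = F(top) x G(top) (Cartesian product).
|Gamma(F x G)| = |F(top)| * |G(top)| = 2 * 5 = 10.

10


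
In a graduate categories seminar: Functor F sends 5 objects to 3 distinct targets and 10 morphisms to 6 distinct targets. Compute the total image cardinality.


The image of F consists of distinct objects and distinct morphisms.
|Im(F)| on objects = 3
|Im(F)| on morphisms = 6
Total image cardinality = 3 + 6 = 9

9


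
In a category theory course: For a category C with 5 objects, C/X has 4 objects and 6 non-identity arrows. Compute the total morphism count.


In the slice category C/X, objects are morphisms to X.
Identity morphisms: 4 (one per object of C/X).
Non-identity morphisms: 6.
Total = 4 + 6 = 10

10


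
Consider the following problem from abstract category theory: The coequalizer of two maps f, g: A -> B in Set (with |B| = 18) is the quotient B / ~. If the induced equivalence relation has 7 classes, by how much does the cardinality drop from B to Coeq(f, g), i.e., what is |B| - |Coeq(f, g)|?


The coequalizer Coeq(f, g) = B / ~ has one element per equivalence class.
|B| = 18, |Coeq(f, g)| = 7.
|B| - |Coeq(f, g)| = 18 - 7 = 11.

11


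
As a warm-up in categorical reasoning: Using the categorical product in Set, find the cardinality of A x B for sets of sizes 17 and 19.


In Set, the product A x B is the Cartesian product.
By the universal property, |A x B| = |A| * |B|.
|A x B| = 17 * 19 = 323

323


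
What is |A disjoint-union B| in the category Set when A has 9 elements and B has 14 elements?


In Set, the coproduct A + B is the disjoint union.
|A + B| = |A| + |B| = 9 + 14 = 23

23


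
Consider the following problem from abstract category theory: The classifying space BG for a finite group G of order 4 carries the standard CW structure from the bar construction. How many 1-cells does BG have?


In the bar-construction CW model of BG, the n-cells are indexed by
n-tuples [g_1|...|g_n] of non-identity elements of G (degenerate
simplices with some g_i = e do not contribute cells), so there are
(|G| - 1)^n n-cells.
For dim = 1 with |G| = 4:
cells = (4 - 1)^1 = 3^1 = 3

3


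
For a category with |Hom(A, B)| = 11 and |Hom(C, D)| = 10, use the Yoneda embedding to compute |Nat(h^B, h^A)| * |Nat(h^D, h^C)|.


By the Yoneda lemma, Nat(h^B, h^A) is isomorphic to Hom(A, B),
so |Nat(h^B, h^A)| = |Hom(A, B)| and |Nat(h^D, h^C)| = |Hom(C, D)|.
|Hom(A, B)| = 11, |Hom(C, D)| = 10.
|Nat(h^B, h^A) x Nat(h^D, h^C)| = 11 * 10 = 110

110


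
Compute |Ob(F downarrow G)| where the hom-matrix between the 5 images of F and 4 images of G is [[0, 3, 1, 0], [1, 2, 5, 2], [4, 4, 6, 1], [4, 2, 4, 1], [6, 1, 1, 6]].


Objects of (F downarrow G) are triples (a, b, h: F(a)->G(b)).
The count equals the sum of all entries in the hom-matrix.
sum(row 0) = 4
sum(row 1) = 10
sum(row 2) = 15
sum(row 3) = 11
sum(row 4) = 14
Grand total = 54

54


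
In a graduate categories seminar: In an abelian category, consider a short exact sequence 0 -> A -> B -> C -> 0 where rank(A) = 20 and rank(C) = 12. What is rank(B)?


For a short exact sequence 0 -> A -> B -> C -> 0,
rank is additive: rank(B) = rank(A) + rank(C).
rank(B) = 20 + 12 = 32

32


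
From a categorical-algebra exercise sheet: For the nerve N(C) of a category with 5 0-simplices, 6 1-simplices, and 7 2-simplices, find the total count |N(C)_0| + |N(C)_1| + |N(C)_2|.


The 2-skeleton of the nerve N(C) consists of simplices in dimensions 0, 1, 2:
  |N(C)_0| = 5 (objects)
  |N(C)_1| = 6 (morphisms)
  |N(C)_2| = 7 (composable pairs)
Total = 5 + 6 + 7 = 18

18


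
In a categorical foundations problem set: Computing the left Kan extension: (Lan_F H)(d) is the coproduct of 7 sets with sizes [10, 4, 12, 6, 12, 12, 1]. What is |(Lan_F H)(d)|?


Pointwise, the left Kan extension (Lan_F H)(d) is the colimit, indexed
by the comma category (F downarrow d), of H composed with the
projection (F downarrow d) -> C. Here that colimit is given
as a coproduct (disjoint union) of sets, so its cardinality is the
sum of the sizes of the summands.
Coproduct of sets with sizes: 10 + 4 + 12 + 6 + 12 + 12 + 1
= 57

57


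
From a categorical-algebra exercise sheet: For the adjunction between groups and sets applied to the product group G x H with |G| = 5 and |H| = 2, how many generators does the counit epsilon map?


The counit epsilon_K: F(U(K)) -> K of the Free-Forgetful adjunction
maps |K| generators of F(U(K)) into K. For K = G x H (the product group),
|G x H| = |G| * |H|.
Total generators mapped = 5 * 2 = 10.

10


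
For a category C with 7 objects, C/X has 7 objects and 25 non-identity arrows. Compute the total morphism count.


In the slice category C/X, objects are morphisms to X.
Identity morphisms: 7 (one per object of C/X).
Non-identity morphisms: 25.
Total = 7 + 25 = 32

32


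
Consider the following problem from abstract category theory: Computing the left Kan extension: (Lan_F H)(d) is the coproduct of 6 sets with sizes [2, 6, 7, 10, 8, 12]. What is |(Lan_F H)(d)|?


Pointwise, the left Kan extension (Lan_F H)(d) is the colimit, indexed
by the comma category (F downarrow d), of H composed with the
projection (F downarrow d) -> C. Here that colimit is given
as a coproduct (disjoint union) of sets, so its cardinality is the
sum of the sizes of the summands.
Coproduct of sets with sizes: 2 + 6 + 7 + 10 + 8 + 12
= 45

45


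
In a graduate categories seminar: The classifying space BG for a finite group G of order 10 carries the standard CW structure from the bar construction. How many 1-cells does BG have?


In the bar-construction CW model of BG, the n-cells are indexed by
n-tuples [g_1|...|g_n] of non-identity elements of G (degenerate
simplices with some g_i = e do not contribute cells), so there are
(|G| - 1)^n n-cells.
For dim = 1 with |G| = 10:
cells = (10 - 1)^1 = 9^1 = 9

9


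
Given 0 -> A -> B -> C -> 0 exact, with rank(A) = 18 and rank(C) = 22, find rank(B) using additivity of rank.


For a short exact sequence 0 -> A -> B -> C -> 0,
rank is additive: rank(B) = rank(A) + rank(C).
rank(B) = 18 + 22 = 40

40


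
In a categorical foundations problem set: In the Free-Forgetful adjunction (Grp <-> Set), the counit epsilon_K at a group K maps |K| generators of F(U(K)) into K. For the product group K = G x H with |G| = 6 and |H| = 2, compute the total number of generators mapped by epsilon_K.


The counit epsilon_K: F(U(K)) -> K of the Free-Forgetful adjunction
maps |K| generators of F(U(K)) into K. For K = G x H (the product group),
|G x H| = |G| * |H|.
Total generators mapped = 6 * 2 = 12.

12


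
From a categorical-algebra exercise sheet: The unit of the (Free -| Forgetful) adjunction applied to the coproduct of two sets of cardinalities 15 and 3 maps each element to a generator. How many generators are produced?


The unit eta_X: X -> U(F(X)) of the Free-Forgetful adjunction
maps each element of X to a generator of F(X). For X = S + T (disjoint
union in Set), |S + T| = |S| + |T|.
Total mappings = 15 + 3 = 18.

18


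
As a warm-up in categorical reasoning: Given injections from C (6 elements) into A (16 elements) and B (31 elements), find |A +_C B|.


The pushout A +_C B identifies the images of C in A and B.
|A +_C B| = |A| + |B| - |C| (for injections).
= 16 + 31 - 6 = 41

41


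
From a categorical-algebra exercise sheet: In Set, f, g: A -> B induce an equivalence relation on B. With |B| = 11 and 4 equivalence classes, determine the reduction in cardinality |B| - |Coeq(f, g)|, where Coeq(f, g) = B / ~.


The coequalizer Coeq(f, g) = B / ~ has one element per equivalence class.
|B| = 11, |Coeq(f, g)| = 4.
|B| - |Coeq(f, g)| = 11 - 4 = 7.

7


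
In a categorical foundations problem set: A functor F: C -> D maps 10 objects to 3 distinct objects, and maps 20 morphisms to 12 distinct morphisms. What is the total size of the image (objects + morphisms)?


The image of F consists of distinct objects and distinct morphisms.
|Im(F)| on objects = 3
|Im(F)| on morphisms = 12
Total image cardinality = 3 + 12 = 15

15


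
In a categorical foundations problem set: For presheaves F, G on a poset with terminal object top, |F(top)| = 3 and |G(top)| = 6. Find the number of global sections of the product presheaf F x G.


Global sections of a presheaf on a poset with terminal top satisfy
Gamma(H) ~ H(top). Presheaves admit pointwise products, so
(F x G)(top) = F(top) x G(top) (Cartesian product).
|Gamma(F x G)| = |F(top)| * |G(top)| = 3 * 6 = 18.

18


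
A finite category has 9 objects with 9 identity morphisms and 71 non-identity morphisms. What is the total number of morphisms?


Each object has an identity morphism, giving 9 identities.
Adding the 71 non-identity morphisms:
Total = 9 + 71 = 80

80


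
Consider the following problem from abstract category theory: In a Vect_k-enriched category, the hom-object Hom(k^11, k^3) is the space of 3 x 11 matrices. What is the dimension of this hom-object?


In Vect-enriched categories, Hom(k^n, k^m) is the space of m x n matrices.
dim(Hom(k^11, k^3)) = 3 * 11 = 33

33


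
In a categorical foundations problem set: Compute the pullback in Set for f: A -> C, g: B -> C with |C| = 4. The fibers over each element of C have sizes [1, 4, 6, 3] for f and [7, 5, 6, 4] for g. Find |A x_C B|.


The pullback A x_C B consists of pairs (a, b) with f(a) = g(b).
For each element c in C, the fiber product has |f^-1(c)| * |g^-1(c)| elements.
Summing over C: 1 * 7 + 4 * 5 + 6 * 6 + 3 * 4
= 7 + 20 + 36 + 12 = 75

75


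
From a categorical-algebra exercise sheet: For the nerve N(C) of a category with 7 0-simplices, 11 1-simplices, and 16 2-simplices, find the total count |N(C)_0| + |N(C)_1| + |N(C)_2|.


The 2-skeleton of the nerve N(C) consists of simplices in dimensions 0, 1, 2:
  |N(C)_0| = 7 (objects)
  |N(C)_1| = 11 (morphisms)
  |N(C)_2| = 16 (composable pairs)
Total = 7 + 11 + 16 = 34

34


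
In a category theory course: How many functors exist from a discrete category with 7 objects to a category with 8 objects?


A functor from a discrete category C to D is determined by
where each object maps. Each of the 7 objects of C can map
to any of the 8 objects of D independently.
Number of functors = 8^7 = 2097152

2097152


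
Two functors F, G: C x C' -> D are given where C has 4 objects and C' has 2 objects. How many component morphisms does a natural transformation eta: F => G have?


A natural transformation eta: F => G assigns one component morphism per
object of the domain category.
The domain is the product category C x C', so
|Ob(C x C')| = |Ob(C)| * |Ob(C')| = 4 * 2 = 8.
Therefore eta has 8 component morphisms.

8


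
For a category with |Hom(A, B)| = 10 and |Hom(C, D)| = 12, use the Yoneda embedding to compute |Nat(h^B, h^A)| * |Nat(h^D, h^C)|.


By the Yoneda lemma, Nat(h^B, h^A) is isomorphic to Hom(A, B),
so |Nat(h^B, h^A)| = |Hom(A, B)| and |Nat(h^D, h^C)| = |Hom(C, D)|.
|Hom(A, B)| = 10, |Hom(C, D)| = 12.
|Nat(h^B, h^A) x Nat(h^D, h^C)| = 10 * 12 = 120

120


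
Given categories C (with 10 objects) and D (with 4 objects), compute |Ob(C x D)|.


The product category C x D has objects that are pairs (c, d).
Number of pairs = |Ob(C)| * |Ob(D)| = 10 * 4 = 40

40


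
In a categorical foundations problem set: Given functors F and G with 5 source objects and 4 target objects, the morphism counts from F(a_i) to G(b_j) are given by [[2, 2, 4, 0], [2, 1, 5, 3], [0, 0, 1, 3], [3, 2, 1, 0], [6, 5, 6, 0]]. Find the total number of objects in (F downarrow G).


Objects of (F downarrow G) are triples (a, b, h: F(a)->G(b)).
The count equals the sum of all entries in the hom-matrix.
sum(row 0) = 8
sum(row 1) = 11
sum(row 2) = 4
sum(row 3) = 6
sum(row 4) = 17
Grand total = 46

46


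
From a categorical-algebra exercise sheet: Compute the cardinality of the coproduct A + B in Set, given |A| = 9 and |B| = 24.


In Set, the coproduct A + B is the disjoint union.
|A + B| = |A| + |B| = 9 + 24 = 33

33


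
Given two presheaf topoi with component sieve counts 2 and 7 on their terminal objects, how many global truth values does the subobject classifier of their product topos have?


In a product of presheaf topoi E_1 x E_2, the subobject classifier
is Omega = Omega_1 x Omega_2 (componentwise), so
|Omega(top)| = |Omega_1(top_1)| * |Omega_2(top_2)|.
= 2 * 7 = 14.

14


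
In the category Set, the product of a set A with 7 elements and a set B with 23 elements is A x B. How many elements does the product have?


In Set, the product A x B is the Cartesian product.
By the universal property, |A x B| = |A| * |B|.
|A x B| = 7 * 23 = 161

161


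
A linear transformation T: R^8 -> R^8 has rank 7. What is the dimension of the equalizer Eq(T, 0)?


The equalizer of f and the zero map is ker(f).
By the rank-nullity theorem: dim(ker(f)) = dim(domain) - rank(f).
dim(ker(f)) = 8 - 7 = 1

1


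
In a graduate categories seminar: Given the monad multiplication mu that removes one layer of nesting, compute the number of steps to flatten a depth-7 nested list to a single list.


Each application of mu: T^2 -> T removes one layer of nesting.
Starting at depth 7 (i.e., T^7(X)), we need to reach T(X).
Number of mu applications = 7 - 1 = 6

6


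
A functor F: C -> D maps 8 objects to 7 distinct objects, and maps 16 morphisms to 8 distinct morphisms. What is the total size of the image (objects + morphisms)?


The image of F consists of distinct objects and distinct morphisms.
|Im(F)| on objects = 7
|Im(F)| on morphisms = 8
Total image cardinality = 7 + 8 = 15

15
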